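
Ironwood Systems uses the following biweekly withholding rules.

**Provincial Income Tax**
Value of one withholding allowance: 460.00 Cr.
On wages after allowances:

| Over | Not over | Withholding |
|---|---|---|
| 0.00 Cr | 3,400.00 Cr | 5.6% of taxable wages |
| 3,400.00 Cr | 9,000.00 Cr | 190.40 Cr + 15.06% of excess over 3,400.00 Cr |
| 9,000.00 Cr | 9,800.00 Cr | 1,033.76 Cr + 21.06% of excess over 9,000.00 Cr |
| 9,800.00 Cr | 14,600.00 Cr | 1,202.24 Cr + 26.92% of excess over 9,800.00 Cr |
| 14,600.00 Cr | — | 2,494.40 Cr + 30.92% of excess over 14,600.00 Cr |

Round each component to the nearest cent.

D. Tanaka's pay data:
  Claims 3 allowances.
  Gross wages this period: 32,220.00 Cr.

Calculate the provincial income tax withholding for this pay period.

7,515.81 Cr

Provincial Income Tax: taxable = 32,220.00 Cr − 3×460.00 Cr = 30,840.00 Cr
  2,494.40 Cr + 30.92% × (30,840.00 Cr − 14,600.00 Cr) = 2,494.40 Cr + 30.92% × 16,240.00 Cr = 7,515.81 Cr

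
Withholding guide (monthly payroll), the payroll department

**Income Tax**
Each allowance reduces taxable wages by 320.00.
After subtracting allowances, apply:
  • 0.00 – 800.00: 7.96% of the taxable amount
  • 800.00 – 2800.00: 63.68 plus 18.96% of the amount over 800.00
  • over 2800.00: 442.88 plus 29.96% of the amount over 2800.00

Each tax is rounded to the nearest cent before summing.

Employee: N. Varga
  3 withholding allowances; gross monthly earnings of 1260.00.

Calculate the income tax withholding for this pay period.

23.88

Income Tax: taxable = 1260.00 − 3×320.00 = 300.00
  7.96% × 300.00 = 23.88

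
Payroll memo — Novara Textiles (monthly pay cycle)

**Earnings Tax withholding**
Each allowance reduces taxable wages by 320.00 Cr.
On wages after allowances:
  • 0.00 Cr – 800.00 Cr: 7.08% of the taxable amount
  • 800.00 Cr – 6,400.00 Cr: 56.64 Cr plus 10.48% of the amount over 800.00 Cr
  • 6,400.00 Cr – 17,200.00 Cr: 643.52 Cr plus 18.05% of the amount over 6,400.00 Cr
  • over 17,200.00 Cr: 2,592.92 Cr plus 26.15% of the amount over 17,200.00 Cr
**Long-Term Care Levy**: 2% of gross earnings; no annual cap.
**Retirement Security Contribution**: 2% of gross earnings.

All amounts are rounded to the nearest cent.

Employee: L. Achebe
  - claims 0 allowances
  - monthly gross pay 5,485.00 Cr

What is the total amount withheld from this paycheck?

Earnings Tax: taxable = 5,485.00 Cr
  56.64 Cr + 10.48% × (5,485.00 Cr − 800.00 Cr) = 56.64 Cr + 10.48% × 4,685.00 Cr = 547.63 Cr
Long-Term Care Levy: 2% × 5,485.00 Cr = 109.70 Cr
Retirement Security Contribution: 2% × 5,485.00 Cr = 109.70 Cr
Total: 547.63 Cr + 109.70 Cr + 109.70 Cr = 767.03 Cr

767.03 Cr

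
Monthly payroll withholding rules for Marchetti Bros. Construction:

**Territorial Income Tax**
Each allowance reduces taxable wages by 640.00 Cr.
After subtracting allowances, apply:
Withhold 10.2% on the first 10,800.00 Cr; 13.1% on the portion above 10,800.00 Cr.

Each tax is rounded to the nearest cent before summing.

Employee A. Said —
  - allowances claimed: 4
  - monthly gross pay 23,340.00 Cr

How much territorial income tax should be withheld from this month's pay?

Territorial Income Tax: taxable = 23,340.00 Cr − 4×640.00 Cr = 20,780.00 Cr
  1,101.60 Cr + 13.1% × (20,780.00 Cr − 10,800.00 Cr) = 1,101.60 Cr + 13.1% × 9,980.00 Cr = 2,408.98 Cr

2,408.98 Cr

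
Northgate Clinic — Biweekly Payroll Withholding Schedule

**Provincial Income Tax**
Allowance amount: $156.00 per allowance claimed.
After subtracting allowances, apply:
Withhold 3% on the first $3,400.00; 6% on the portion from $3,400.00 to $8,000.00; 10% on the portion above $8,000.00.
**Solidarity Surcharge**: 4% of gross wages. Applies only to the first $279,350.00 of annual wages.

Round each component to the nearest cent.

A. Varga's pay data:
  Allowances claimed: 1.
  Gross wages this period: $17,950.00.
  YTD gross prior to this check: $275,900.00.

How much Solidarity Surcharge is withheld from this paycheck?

$138.00

Solidarity Surcharge: cap $279,350.00 − YTD $275,900.00 = $3,450.00 subject; 4% × $3,450.00 = $138.00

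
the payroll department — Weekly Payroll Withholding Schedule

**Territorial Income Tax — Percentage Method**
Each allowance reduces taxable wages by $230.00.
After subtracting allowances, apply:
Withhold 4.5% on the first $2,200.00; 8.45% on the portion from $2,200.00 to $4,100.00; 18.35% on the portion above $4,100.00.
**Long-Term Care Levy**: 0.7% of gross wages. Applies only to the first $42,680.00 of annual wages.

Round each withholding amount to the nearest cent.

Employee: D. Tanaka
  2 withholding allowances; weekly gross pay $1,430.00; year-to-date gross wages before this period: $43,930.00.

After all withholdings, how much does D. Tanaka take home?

Territorial Income Tax: taxable = $1,430.00 − 2×$230.00 = $970.00
  4.5% × $970.00 = $43.65
Long-Term Care Levy: YTD $43,930.00 ≥ cap $42,680.00 → $0.00
Total withheld: $43.65 + $0.00 = $43.65
Net pay: $1,430.00 − $43.65 = $1,386.35

$1,386.35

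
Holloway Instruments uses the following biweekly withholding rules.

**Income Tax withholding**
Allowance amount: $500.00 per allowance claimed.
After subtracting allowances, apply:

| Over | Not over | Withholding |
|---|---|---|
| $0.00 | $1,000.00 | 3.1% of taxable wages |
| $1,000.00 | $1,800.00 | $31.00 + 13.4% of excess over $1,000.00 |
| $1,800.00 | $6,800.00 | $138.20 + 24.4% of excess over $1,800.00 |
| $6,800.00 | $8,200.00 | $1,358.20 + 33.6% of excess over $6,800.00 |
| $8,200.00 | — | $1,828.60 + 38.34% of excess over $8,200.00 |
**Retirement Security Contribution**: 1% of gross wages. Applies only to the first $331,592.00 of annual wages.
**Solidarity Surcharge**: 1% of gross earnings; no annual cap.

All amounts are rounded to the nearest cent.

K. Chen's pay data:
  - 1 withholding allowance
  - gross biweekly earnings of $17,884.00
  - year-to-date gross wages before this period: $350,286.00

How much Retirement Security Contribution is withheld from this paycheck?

Retirement Security Contribution: YTD $350,286.00 ≥ cap $331,592.00 → $0.00

$0.00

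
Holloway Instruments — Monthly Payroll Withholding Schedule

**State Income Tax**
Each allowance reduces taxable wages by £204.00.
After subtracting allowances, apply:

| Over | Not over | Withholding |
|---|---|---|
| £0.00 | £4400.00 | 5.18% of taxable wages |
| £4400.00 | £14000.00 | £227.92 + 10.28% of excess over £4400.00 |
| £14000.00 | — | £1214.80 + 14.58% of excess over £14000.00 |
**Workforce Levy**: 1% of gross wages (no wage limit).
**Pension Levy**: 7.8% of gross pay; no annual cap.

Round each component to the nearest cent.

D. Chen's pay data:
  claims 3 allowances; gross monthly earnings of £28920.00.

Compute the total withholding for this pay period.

State Income Tax: taxable = £28920.00 − 3×£204.00 = £28308.00
  £1214.80 + 14.58% × (£28308.00 − £14000.00) = £1214.80 + 14.58% × £14308.00 = £3300.91
Workforce Levy: 1% × £28920.00 = £289.20
Pension Levy: 7.8% × £28920.00 = £2255.76
Total: £3300.91 + £289.20 + £2255.76 = £5845.87

£5845.87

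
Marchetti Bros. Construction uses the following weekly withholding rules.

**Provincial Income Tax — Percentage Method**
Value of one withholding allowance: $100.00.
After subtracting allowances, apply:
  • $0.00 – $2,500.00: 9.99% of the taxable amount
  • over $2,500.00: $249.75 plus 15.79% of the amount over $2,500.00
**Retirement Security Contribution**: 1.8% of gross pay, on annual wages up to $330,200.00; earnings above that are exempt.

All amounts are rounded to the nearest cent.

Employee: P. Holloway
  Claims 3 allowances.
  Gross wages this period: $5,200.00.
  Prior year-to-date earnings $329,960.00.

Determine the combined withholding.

Provincial Income Tax: taxable = $5,200.00 − 3×$100.00 = $4,900.00
  $249.75 + 15.79% × ($4,900.00 − $2,500.00) = $249.75 + 15.79% × $2,400.00 = $628.71
Retirement Security Contribution: cap $330,200.00 − YTD $329,960.00 = $240.00 subject; 1.8% × $240.00 = $4.32
Total: $628.71 + $4.32 = $633.03

$633.03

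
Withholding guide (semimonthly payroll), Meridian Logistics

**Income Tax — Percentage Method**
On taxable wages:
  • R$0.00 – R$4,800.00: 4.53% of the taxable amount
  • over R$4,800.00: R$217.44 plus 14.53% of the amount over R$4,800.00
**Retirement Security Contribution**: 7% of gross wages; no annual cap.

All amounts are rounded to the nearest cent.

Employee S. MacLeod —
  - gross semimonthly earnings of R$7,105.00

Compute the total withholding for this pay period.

R$1,049.71

Income Tax: taxable = R$7,105.00
  R$217.44 + 14.53% × (R$7,105.00 − R$4,800.00) = R$217.44 + 14.53% × R$2,305.00 = R$552.36
Retirement Security Contribution: 7% × R$7,105.00 = R$497.35
Total: R$552.36 + R$497.35 = R$1,049.71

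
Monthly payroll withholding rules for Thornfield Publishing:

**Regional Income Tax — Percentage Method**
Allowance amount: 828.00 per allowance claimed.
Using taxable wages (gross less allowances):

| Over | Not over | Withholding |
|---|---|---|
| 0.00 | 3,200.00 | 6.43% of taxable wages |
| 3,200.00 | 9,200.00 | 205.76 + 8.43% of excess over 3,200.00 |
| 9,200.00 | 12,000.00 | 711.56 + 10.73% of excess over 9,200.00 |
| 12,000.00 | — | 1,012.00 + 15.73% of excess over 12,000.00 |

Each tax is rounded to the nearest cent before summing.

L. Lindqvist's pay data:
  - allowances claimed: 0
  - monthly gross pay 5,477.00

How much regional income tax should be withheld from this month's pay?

397.71

Regional Income Tax: taxable = 5,477.00
  205.76 + 8.43% × (5,477.00 − 3,200.00) = 205.76 + 8.43% × 2,277.00 = 397.71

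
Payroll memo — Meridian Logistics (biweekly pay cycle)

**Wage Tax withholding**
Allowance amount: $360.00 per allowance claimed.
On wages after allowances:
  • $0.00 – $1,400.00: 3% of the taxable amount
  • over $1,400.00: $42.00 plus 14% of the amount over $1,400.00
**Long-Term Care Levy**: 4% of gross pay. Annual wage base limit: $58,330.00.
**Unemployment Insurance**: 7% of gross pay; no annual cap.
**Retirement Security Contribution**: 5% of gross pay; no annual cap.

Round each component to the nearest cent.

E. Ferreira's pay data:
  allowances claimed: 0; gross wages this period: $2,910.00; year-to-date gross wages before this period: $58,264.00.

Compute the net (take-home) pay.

Wage Tax: taxable = $2,910.00
  $42.00 + 14% × ($2,910.00 − $1,400.00) = $42.00 + 14% × $1,510.00 = $253.40
Long-Term Care Levy: cap $58,330.00 − YTD $58,264.00 = $66.00 subject; 4% × $66.00 = $2.64
Unemployment Insurance: 7% × $2,910.00 = $203.70
Retirement Security Contribution: 5% × $2,910.00 = $145.50
Total withheld: $253.40 + $2.64 + $203.70 + $145.50 = $605.24
Net pay: $2,910.00 − $605.24 = $2,304.76

$2,304.76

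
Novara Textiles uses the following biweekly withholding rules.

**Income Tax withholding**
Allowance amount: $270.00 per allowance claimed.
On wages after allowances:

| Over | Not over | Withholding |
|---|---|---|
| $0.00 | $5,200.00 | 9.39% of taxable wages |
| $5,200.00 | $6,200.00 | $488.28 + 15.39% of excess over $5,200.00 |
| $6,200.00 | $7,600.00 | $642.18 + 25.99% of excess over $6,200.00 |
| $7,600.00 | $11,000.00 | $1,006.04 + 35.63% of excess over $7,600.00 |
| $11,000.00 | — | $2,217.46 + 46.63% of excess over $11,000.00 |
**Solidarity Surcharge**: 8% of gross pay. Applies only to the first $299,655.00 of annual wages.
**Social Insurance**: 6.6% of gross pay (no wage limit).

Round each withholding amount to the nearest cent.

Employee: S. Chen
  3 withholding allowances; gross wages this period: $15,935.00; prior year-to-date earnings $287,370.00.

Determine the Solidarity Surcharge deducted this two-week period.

Solidarity Surcharge: cap $299,655.00 − YTD $287,370.00 = $12,285.00 subject; 8% × $12,285.00 = $982.80

$982.80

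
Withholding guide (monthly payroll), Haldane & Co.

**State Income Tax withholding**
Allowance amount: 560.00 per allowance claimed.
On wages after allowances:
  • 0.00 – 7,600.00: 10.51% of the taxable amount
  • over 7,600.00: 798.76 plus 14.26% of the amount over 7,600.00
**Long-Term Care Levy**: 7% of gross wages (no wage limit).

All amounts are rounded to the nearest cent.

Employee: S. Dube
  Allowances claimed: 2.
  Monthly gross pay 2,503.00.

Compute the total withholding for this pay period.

State Income Tax: taxable = 2,503.00 − 2×560.00 = 1,383.00
  10.51% × 1,383.00 = 145.35
Long-Term Care Levy: 7% × 2,503.00 = 175.21
Total: 145.35 + 175.21 = 320.56

320.56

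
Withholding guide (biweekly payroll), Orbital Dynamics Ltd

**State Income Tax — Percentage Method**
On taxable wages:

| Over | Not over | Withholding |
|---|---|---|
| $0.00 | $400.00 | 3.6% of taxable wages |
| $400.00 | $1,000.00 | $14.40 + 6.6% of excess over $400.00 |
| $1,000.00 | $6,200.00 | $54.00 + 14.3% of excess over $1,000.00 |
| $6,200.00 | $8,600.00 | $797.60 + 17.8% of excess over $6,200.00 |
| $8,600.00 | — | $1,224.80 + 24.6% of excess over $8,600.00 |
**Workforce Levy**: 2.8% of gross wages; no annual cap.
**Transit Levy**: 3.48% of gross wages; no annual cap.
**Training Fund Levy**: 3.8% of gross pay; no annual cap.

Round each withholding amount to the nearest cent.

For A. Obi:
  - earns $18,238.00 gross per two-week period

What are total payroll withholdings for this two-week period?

State Income Tax: taxable = $18,238.00
  $1,224.80 + 24.6% × ($18,238.00 − $8,600.00) = $1,224.80 + 24.6% × $9,638.00 = $3,595.75
Workforce Levy: 2.8% × $18,238.00 = $510.66
Transit Levy: 3.48% × $18,238.00 = $634.68
Training Fund Levy: 3.8% × $18,238.00 = $693.04
Total: $3,595.75 + $510.66 + $634.68 + $693.04 = $5,434.13

$5,434.13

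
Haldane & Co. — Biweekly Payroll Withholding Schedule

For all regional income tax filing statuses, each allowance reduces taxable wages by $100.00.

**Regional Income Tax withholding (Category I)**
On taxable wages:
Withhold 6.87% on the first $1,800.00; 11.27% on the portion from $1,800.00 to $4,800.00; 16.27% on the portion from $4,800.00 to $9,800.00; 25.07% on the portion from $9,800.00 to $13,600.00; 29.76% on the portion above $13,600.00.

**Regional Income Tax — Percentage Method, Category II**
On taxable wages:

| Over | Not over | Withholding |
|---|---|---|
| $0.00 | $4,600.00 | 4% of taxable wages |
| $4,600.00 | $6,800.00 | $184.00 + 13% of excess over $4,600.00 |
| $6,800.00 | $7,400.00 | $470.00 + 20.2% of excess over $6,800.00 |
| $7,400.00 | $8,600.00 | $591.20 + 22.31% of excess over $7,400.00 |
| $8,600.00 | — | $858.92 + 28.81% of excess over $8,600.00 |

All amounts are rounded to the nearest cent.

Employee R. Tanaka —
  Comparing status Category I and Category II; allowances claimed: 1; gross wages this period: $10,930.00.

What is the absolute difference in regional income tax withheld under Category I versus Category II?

Regional Income Tax (Category I): taxable = $10,930.00 − 1×$100.00 = $10,830.00
  $1,275.26 + 25.07% × ($10,830.00 − $9,800.00) = $1,275.26 + 25.07% × $1,030.00 = $1,533.48
Regional Income Tax (Category II): taxable = $10,930.00 − 1×$100.00 = $10,830.00
  $858.92 + 28.81% × ($10,830.00 − $8,600.00) = $858.92 + 28.81% × $2,230.00 = $1,501.38
Difference: |$1,533.48 − $1,501.38| = $32.10 (higher under Category I)

$32.10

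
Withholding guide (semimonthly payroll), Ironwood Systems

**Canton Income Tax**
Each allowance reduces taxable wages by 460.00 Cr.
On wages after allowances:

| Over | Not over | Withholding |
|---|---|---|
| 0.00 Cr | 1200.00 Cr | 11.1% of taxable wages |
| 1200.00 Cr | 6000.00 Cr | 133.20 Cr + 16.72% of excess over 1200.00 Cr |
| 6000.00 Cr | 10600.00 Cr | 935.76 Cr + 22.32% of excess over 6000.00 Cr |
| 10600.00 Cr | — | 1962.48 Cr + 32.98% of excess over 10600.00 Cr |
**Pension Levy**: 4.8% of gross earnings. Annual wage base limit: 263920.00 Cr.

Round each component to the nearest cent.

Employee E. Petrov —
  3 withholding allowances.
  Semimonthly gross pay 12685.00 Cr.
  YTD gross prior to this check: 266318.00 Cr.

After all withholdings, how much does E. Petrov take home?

10490.01 Cr

Canton Income Tax: taxable = 12685.00 Cr − 3×460.00 Cr = 11305.00 Cr
  1962.48 Cr + 32.98% × (11305.00 Cr − 10600.00 Cr) = 1962.48 Cr + 32.98% × 705.00 Cr = 2194.99 Cr
Pension Levy: YTD 266318.00 Cr ≥ cap 263920.00 Cr → 0.00 Cr
Total withheld: 2194.99 Cr + 0.00 Cr = 2194.99 Cr
Net pay: 12685.00 Cr − 2194.99 Cr = 10490.01 Cr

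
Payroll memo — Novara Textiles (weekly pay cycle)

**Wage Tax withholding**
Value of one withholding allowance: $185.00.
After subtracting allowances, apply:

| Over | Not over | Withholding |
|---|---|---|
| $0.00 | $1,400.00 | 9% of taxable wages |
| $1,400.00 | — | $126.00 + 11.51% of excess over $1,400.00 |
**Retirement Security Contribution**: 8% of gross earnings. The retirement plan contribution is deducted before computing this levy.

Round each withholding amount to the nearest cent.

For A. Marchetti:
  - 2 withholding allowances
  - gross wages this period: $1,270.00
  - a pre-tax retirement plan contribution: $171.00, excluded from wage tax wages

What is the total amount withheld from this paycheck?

Wage Tax: taxable = $1,270.00 − $171.00 − 2×$185.00 = $729.00
  9% × $729.00 = $65.61
Retirement Security Contribution: 8% × $1,099.00 = $87.92
Total: $65.61 + $87.92 = $153.53

$153.53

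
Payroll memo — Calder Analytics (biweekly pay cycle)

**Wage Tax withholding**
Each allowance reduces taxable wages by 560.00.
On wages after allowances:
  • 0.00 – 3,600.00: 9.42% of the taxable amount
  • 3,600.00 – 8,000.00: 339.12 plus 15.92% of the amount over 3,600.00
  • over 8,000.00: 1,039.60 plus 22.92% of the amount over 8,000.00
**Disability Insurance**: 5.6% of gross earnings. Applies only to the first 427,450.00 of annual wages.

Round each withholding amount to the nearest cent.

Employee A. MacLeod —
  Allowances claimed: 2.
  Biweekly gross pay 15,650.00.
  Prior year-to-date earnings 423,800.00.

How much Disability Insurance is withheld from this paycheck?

204.40

Disability Insurance: cap 427,450.00 − YTD 423,800.00 = 3,650.00 subject; 5.6% × 3,650.00 = 204.40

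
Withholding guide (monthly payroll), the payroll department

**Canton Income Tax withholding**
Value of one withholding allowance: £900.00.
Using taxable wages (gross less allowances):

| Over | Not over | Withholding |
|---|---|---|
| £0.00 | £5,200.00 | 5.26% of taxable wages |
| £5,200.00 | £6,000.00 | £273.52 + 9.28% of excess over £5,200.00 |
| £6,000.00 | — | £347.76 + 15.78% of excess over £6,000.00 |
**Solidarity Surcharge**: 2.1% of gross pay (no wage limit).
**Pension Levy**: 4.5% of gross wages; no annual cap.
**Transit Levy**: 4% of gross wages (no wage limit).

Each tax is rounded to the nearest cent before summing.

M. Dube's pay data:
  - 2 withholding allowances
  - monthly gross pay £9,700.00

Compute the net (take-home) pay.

Canton Income Tax: taxable = £9,700.00 − 2×£900.00 = £7,900.00
  £347.76 + 15.78% × (£7,900.00 − £6,000.00) = £347.76 + 15.78% × £1,900.00 = £647.58
Solidarity Surcharge: 2.1% × £9,700.00 = £203.70
Pension Levy: 4.5% × £9,700.00 = £436.50
Transit Levy: 4% × £9,700.00 = £388.00
Total withheld: £647.58 + £203.70 + £436.50 + £388.00 = £1,675.78
Net pay: £9,700.00 − £1,675.78 = £8,024.22

£8,024.22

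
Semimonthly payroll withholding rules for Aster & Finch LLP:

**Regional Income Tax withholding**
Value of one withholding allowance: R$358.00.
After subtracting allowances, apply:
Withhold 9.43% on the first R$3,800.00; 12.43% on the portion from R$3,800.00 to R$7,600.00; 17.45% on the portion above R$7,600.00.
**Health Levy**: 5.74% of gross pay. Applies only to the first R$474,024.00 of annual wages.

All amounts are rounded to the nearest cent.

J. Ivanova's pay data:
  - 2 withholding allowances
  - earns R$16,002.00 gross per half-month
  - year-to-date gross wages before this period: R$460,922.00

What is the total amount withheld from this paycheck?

Regional Income Tax: taxable = R$16,002.00 − 2×R$358.00 = R$15,286.00
  R$830.68 + 17.45% × (R$15,286.00 − R$7,600.00) = R$830.68 + 17.45% × R$7,686.00 = R$2,171.89
Health Levy: cap R$474,024.00 − YTD R$460,922.00 = R$13,102.00 subject; 5.74% × R$13,102.00 = R$752.05
Total: R$2,171.89 + R$752.05 = R$2,923.94

R$2,923.94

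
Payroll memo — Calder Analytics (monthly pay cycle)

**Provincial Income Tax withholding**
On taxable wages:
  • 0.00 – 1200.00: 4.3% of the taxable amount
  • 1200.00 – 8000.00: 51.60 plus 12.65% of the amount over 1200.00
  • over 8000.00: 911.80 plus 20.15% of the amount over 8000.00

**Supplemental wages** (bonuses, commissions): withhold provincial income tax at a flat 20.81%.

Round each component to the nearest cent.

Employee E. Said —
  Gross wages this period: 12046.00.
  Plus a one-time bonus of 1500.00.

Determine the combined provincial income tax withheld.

Provincial Income Tax: taxable = 12046.00
  911.80 + 20.15% × (12046.00 − 8000.00) = 911.80 + 20.15% × 4046.00 = 1727.07
Supplemental (20.81% flat on bonus): 20.81% × 1500.00 = 312.15
Total provincial income tax: 1727.07 + 312.15 = 2039.22

2039.22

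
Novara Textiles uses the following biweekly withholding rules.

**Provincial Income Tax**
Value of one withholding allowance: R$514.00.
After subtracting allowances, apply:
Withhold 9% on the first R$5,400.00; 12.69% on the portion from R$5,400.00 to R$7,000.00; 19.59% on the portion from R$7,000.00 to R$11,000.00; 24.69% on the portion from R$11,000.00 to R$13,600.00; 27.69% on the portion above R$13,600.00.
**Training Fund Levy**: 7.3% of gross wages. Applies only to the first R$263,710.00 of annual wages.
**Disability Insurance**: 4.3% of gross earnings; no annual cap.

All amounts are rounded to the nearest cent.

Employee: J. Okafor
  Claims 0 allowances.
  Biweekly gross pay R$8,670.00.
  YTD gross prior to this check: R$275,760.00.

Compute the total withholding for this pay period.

R$1,389.00

Provincial Income Tax: taxable = R$8,670.00
  R$689.04 + 19.59% × (R$8,670.00 − R$7,000.00) = R$689.04 + 19.59% × R$1,670.00 = R$1,016.19
Training Fund Levy: YTD R$275,760.00 ≥ cap R$263,710.00 → R$0.00
Disability Insurance: 4.3% × R$8,670.00 = R$372.81
Total: R$1,016.19 + R$0.00 + R$372.81 = R$1,389.00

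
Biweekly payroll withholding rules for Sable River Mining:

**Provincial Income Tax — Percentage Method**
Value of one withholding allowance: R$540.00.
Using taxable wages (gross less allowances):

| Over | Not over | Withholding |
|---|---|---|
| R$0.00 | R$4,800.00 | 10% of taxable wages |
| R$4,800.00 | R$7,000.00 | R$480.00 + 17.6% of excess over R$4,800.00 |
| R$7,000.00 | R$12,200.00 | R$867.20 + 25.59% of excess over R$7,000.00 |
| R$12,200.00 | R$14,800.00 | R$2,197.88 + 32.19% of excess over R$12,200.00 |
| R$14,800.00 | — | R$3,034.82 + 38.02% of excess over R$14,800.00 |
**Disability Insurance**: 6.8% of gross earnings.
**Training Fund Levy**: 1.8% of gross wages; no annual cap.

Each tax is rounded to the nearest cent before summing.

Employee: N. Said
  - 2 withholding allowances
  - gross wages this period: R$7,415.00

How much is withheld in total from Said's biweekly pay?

Provincial Income Tax: taxable = R$7,415.00 − 2×R$540.00 = R$6,335.00
  R$480.00 + 17.6% × (R$6,335.00 − R$4,800.00) = R$480.00 + 17.6% × R$1,535.00 = R$750.16
Disability Insurance: 6.8% × R$7,415.00 = R$504.22
Training Fund Levy: 1.8% × R$7,415.00 = R$133.47
Total: R$750.16 + R$504.22 + R$133.47 = R$1,387.85

R$1,387.85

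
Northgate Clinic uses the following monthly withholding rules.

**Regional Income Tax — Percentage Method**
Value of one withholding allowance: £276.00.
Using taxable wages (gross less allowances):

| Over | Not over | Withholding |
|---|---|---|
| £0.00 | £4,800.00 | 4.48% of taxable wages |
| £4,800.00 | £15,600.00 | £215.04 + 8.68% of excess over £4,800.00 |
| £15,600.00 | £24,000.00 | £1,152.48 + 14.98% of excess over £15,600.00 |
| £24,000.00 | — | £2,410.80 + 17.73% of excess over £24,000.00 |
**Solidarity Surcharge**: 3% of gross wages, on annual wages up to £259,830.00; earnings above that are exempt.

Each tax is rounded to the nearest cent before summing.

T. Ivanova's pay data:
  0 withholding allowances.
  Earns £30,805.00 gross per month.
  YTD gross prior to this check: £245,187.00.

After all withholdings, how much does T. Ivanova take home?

Regional Income Tax: taxable = £30,805.00
  £2,410.80 + 17.73% × (£30,805.00 − £24,000.00) = £2,410.80 + 17.73% × £6,805.00 = £3,617.33
Solidarity Surcharge: cap £259,830.00 − YTD £245,187.00 = £14,643.00 subject; 3% × £14,643.00 = £439.29
Total withheld: £3,617.33 + £439.29 = £4,056.62
Net pay: £30,805.00 − £4,056.62 = £26,748.38

£26,748.38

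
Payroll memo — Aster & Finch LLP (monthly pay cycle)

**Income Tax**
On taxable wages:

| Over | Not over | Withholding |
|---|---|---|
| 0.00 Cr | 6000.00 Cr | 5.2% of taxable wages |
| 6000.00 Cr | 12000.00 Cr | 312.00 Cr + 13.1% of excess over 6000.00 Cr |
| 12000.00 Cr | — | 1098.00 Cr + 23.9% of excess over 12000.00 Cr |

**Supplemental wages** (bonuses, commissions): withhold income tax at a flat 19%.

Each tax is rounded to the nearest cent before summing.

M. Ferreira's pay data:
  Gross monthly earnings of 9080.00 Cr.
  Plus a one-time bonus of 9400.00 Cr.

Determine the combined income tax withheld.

Income Tax: taxable = 9080.00 Cr
  312.00 Cr + 13.1% × (9080.00 Cr − 6000.00 Cr) = 312.00 Cr + 13.1% × 3080.00 Cr = 715.48 Cr
Supplemental (19% flat on bonus): 19% × 9400.00 Cr = 1786.00 Cr
Total income tax: 715.48 Cr + 1786.00 Cr = 2501.48 Cr

2501.48 Cr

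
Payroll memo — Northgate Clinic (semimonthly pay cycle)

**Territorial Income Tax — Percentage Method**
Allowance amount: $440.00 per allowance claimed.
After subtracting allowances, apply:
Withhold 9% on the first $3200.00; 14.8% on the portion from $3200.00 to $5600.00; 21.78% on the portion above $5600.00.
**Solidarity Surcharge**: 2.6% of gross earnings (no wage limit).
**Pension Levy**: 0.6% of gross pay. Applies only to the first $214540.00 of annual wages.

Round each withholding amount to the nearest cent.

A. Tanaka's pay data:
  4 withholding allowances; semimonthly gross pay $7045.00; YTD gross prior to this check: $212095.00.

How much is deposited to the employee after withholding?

Territorial Income Tax: taxable = $7045.00 − 4×$440.00 = $5285.00
  $288.00 + 14.8% × ($5285.00 − $3200.00) = $288.00 + 14.8% × $2085.00 = $596.58
Solidarity Surcharge: 2.6% × $7045.00 = $183.17
Pension Levy: cap $214540.00 − YTD $212095.00 = $2445.00 subject; 0.6% × $2445.00 = $14.67
Total withheld: $596.58 + $183.17 + $14.67 = $794.42
Net pay: $7045.00 − $794.42 = $6250.58

$6250.58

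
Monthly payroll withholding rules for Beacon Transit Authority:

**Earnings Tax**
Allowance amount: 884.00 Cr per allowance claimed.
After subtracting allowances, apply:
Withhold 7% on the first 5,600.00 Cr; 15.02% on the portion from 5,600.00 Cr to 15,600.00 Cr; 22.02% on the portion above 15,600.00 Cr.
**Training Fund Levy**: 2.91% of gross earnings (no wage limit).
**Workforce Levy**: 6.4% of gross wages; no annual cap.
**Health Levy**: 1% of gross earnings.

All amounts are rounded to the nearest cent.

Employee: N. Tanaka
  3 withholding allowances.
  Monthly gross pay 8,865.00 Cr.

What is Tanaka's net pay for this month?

Earnings Tax: taxable = 8,865.00 Cr − 3×884.00 Cr = 6,213.00 Cr
  392.00 Cr + 15.02% × (6,213.00 Cr − 5,600.00 Cr) = 392.00 Cr + 15.02% × 613.00 Cr = 484.07 Cr
Training Fund Levy: 2.91% × 8,865.00 Cr = 257.97 Cr
Workforce Levy: 6.4% × 8,865.00 Cr = 567.36 Cr
Health Levy: 1% × 8,865.00 Cr = 88.65 Cr
Total withheld: 484.07 Cr + 257.97 Cr + 567.36 Cr + 88.65 Cr = 1,398.05 Cr
Net pay: 8,865.00 Cr − 1,398.05 Cr = 7,466.95 Cr

7,466.95 Cr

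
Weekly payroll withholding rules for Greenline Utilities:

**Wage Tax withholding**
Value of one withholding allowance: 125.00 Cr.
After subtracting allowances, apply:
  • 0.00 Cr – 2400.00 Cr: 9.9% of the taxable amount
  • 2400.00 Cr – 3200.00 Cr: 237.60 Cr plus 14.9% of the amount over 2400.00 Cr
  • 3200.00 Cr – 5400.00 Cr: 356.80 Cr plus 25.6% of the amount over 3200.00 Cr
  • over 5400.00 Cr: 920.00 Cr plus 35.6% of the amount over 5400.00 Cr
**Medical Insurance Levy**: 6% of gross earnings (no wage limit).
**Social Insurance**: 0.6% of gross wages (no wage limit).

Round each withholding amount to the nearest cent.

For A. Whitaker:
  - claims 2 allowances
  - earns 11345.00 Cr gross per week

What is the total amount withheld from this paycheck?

3696.19 Cr

Wage Tax: taxable = 11345.00 Cr − 2×125.00 Cr = 11095.00 Cr
  920.00 Cr + 35.6% × (11095.00 Cr − 5400.00 Cr) = 920.00 Cr + 35.6% × 5695.00 Cr = 2947.42 Cr
Medical Insurance Levy: 6% × 11345.00 Cr = 680.70 Cr
Social Insurance: 0.6% × 11345.00 Cr = 68.07 Cr
Total: 2947.42 Cr + 680.70 Cr + 68.07 Cr = 3696.19 Cr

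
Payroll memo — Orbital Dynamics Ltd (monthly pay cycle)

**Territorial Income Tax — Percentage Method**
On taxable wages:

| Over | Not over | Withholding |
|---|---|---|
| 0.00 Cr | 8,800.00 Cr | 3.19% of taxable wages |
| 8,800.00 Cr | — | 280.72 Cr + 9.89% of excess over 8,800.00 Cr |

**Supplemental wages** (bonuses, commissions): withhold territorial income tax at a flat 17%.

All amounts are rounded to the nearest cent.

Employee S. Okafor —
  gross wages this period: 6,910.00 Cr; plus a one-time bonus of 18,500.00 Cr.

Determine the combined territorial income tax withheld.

Territorial Income Tax: taxable = 6,910.00 Cr
  3.19% × 6,910.00 Cr = 220.43 Cr
Supplemental (17% flat on bonus): 17% × 18,500.00 Cr = 3,145.00 Cr
Total territorial income tax: 220.43 Cr + 3,145.00 Cr = 3,365.43 Cr

3,365.43 Cr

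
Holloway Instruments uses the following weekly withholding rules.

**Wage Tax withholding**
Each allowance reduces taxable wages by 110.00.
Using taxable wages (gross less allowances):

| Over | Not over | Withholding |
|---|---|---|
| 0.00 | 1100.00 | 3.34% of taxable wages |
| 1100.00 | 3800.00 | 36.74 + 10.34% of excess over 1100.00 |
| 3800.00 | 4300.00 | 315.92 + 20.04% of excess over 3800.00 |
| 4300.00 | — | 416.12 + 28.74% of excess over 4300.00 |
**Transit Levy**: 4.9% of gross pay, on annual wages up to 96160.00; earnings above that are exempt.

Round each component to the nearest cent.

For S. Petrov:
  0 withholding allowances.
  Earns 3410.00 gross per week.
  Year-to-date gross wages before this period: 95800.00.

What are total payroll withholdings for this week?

Wage Tax: taxable = 3410.00
  36.74 + 10.34% × (3410.00 − 1100.00) = 36.74 + 10.34% × 2310.00 = 275.59
Transit Levy: cap 96160.00 − YTD 95800.00 = 360.00 subject; 4.9% × 360.00 = 17.64
Total: 275.59 + 17.64 = 293.23

293.23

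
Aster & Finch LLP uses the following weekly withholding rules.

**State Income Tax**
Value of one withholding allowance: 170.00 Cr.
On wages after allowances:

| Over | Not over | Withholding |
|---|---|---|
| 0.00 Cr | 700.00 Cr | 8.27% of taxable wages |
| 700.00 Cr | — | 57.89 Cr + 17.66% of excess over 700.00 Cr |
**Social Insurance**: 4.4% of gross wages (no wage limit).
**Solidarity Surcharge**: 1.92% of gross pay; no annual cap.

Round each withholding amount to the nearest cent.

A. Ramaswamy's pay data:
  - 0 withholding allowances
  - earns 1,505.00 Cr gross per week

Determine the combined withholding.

295.17 Cr

State Income Tax: taxable = 1,505.00 Cr
  57.89 Cr + 17.66% × (1,505.00 Cr − 700.00 Cr) = 57.89 Cr + 17.66% × 805.00 Cr = 200.05 Cr
Social Insurance: 4.4% × 1,505.00 Cr = 66.22 Cr
Solidarity Surcharge: 1.92% × 1,505.00 Cr = 28.90 Cr
Total: 200.05 Cr + 66.22 Cr + 28.90 Cr = 295.17 Cr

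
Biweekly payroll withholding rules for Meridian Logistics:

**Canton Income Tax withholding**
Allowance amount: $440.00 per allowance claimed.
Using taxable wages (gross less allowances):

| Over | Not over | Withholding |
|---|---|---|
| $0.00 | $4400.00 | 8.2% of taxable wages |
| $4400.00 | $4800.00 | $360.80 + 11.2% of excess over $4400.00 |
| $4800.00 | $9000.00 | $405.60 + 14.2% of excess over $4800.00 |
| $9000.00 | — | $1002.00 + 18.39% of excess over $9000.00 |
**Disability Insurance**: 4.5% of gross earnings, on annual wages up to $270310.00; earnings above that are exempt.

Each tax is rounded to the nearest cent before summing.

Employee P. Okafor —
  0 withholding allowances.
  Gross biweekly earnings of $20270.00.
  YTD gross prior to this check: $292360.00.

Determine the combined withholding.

Canton Income Tax: taxable = $20270.00
  $1002.00 + 18.39% × ($20270.00 − $9000.00) = $1002.00 + 18.39% × $11270.00 = $3074.55
Disability Insurance: YTD $292360.00 ≥ cap $270310.00 → $0.00
Total: $3074.55 + $0.00 = $3074.55

$3074.55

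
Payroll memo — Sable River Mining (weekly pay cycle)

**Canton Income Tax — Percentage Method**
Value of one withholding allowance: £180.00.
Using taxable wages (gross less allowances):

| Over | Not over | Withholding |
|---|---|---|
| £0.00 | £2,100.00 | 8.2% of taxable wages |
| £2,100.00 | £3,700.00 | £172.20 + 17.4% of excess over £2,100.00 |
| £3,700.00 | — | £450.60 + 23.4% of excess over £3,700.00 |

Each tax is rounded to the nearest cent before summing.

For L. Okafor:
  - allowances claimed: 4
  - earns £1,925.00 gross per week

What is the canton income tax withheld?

Canton Income Tax: taxable = £1,925.00 − 4×£180.00 = £1,205.00
  8.2% × £1,205.00 = £98.81

£98.81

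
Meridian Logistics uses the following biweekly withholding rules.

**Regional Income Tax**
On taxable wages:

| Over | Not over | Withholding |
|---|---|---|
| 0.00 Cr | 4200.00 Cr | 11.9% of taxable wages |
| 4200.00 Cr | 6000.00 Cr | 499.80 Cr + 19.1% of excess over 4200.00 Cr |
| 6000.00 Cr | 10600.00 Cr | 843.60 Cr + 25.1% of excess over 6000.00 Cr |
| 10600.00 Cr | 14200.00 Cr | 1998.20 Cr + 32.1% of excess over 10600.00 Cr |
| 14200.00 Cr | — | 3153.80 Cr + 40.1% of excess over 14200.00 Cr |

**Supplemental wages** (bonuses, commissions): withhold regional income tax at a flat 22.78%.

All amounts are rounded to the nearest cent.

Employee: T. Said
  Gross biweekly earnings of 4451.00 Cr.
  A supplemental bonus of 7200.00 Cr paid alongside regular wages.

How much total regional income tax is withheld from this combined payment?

Regional Income Tax: taxable = 4451.00 Cr
  499.80 Cr + 19.1% × (4451.00 Cr − 4200.00 Cr) = 499.80 Cr + 19.1% × 251.00 Cr = 547.74 Cr
Supplemental (22.78% flat on bonus): 22.78% × 7200.00 Cr = 1640.16 Cr
Total regional income tax: 547.74 Cr + 1640.16 Cr = 2187.90 Cr

2187.90 Cr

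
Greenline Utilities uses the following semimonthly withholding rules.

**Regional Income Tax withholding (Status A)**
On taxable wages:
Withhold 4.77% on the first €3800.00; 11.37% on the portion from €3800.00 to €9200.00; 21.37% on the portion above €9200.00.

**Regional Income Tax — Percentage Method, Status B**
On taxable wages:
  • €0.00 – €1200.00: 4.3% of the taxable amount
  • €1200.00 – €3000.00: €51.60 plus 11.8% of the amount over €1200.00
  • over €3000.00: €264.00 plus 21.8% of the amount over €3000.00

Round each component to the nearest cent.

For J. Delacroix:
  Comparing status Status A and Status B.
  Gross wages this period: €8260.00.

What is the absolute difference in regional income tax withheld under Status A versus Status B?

€722.32

Regional Income Tax (Status A): taxable = €8260.00
  €181.26 + 11.37% × (€8260.00 − €3800.00) = €181.26 + 11.37% × €4460.00 = €688.36
Regional Income Tax (Status B): taxable = €8260.00
  €264.00 + 21.8% × (€8260.00 − €3000.00) = €264.00 + 21.8% × €5260.00 = €1410.68
Difference: |€688.36 − €1410.68| = €722.32 (higher under Status B)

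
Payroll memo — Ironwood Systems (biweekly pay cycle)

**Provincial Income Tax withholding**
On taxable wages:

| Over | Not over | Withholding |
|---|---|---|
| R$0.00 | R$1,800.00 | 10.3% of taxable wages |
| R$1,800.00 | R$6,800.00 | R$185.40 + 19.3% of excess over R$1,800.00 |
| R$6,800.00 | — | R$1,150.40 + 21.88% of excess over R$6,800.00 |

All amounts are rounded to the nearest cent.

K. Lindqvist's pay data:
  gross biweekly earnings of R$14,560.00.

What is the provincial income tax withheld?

R$2,848.29

Provincial Income Tax: taxable = R$14,560.00
  R$1,150.40 + 21.88% × (R$14,560.00 − R$6,800.00) = R$1,150.40 + 21.88% × R$7,760.00 = R$2,848.29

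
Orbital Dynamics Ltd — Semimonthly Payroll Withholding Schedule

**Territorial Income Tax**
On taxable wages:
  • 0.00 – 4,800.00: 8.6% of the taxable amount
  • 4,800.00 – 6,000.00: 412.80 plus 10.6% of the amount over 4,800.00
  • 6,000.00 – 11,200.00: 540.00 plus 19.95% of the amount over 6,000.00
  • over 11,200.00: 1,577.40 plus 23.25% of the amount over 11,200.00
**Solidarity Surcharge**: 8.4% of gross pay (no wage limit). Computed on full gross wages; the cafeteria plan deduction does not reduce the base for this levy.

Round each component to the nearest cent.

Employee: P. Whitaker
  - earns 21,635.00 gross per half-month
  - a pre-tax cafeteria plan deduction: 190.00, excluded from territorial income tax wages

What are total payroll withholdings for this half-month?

Territorial Income Tax: taxable = 21,635.00 − 190.00 = 21,445.00
  1,577.40 + 23.25% × (21,445.00 − 11,200.00) = 1,577.40 + 23.25% × 10,245.00 = 3,959.36
Solidarity Surcharge: 8.4% × 21,635.00 = 1,817.34
Total: 3,959.36 + 1,817.34 = 5,776.70

5,776.70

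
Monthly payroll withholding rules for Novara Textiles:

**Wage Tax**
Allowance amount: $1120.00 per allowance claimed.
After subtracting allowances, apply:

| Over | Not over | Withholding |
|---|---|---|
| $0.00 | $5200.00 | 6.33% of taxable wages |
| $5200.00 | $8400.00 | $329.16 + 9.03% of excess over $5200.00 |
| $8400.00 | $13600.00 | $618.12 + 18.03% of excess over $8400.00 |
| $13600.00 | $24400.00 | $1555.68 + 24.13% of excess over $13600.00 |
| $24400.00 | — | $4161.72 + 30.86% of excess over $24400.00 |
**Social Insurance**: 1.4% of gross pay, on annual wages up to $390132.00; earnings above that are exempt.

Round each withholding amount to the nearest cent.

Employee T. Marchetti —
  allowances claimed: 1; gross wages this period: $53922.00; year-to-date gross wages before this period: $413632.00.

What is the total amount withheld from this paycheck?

$12926.58

Wage Tax: taxable = $53922.00 − 1×$1120.00 = $52802.00
  $4161.72 + 30.86% × ($52802.00 − $24400.00) = $4161.72 + 30.86% × $28402.00 = $12926.58
Social Insurance: YTD $413632.00 ≥ cap $390132.00 → $0.00
Total: $12926.58 + $0.00 = $12926.58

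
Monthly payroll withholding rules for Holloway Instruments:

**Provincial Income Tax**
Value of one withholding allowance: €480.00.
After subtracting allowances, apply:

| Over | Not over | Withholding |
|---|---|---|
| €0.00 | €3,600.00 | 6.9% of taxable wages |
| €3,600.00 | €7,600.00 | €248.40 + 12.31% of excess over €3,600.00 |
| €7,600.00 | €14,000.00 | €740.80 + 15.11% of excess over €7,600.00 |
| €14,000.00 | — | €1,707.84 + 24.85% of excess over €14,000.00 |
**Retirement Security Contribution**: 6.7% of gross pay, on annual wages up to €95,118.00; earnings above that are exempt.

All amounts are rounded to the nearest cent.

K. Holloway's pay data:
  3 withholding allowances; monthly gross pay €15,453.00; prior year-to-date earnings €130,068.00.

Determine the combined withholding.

€1,711.07

Provincial Income Tax: taxable = €15,453.00 − 3×€480.00 = €14,013.00
  €1,707.84 + 24.85% × (€14,013.00 − €14,000.00) = €1,707.84 + 24.85% × €13.00 = €1,711.07
Retirement Security Contribution: YTD €130,068.00 ≥ cap €95,118.00 → €0.00
Total: €1,711.07 + €0.00 = €1,711.07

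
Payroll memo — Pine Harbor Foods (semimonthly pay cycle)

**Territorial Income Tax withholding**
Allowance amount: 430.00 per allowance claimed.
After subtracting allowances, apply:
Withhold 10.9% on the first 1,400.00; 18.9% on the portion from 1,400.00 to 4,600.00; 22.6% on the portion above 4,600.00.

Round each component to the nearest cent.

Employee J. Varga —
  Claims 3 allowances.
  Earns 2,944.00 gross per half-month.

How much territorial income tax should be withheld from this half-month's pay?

200.61

Territorial Income Tax: taxable = 2,944.00 − 3×430.00 = 1,654.00
  152.60 + 18.9% × (1,654.00 − 1,400.00) = 152.60 + 18.9% × 254.00 = 200.61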